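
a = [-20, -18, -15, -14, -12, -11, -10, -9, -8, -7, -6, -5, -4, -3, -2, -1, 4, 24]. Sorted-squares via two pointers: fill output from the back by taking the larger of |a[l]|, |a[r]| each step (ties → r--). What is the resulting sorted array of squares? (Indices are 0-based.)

[1, 4, 9, 16, 16, 25, 36, 49, 64, 81, 100, 121, 144, 196, 225, 324, 400, 576]

l=0 r=17: |-20|<=|24| out[17]=576, r--
l=0 r=16: |-20|>|4| out[16]=400, l++
l=1 r=16: |-18|>|4| out[15]=324, l++
l=2 r=16: |-15|>|4| out[14]=225, l++
l=3 r=16: |-14|>|4| out[13]=196, l++
l=4 r=16: |-12|>|4| out[12]=144, l++
l=5 r=16: |-11|>|4| out[11]=121, l++
l=6 r=16: |-10|>|4| out[10]=100, l++
l=7 r=16: |-9|>|4| out[9]=81, l++
l=8 r=16: |-8|>|4| out[8]=64, l++
l=9 r=16: |-7|>|4| out[7]=49, l++
l=10 r=16: |-6|>|4| out[6]=36, l++
l=11 r=16: |-5|>|4| out[5]=25, l++
l=12 r=16: |-4|<=|4| out[4]=16, r--
l=12 r=15: |-4|>|-1| out[3]=16, l++
l=13 r=15: |-3|>|-1| out[2]=9, l++
l=14 r=15: |-2|>|-1| out[1]=4, l++
l=15 r=15: |-1|<=|-1| out[0]=1, r--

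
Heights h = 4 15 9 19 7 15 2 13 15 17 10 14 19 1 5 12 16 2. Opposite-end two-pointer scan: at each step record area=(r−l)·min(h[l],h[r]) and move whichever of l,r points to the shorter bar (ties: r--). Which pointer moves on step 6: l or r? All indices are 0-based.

l=0 r=17: min(4,2)*17=34 best=34 *, r--
l=0 r=16: min(4,16)*16=64 best=64 *, l++
l=1 r=16: min(15,16)*15=225 best=225 *, l++
l=2 r=16: min(9,16)*14=126 best=225, l++
l=3 r=16: min(19,16)*13=208 best=225, r--
l=3 r=15: min(19,12)*12=144 best=225, r--

r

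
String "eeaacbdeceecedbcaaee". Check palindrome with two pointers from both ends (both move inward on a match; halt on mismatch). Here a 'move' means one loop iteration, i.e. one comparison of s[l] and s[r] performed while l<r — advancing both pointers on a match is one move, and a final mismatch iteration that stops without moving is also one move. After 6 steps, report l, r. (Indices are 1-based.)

[1,20] 'e'=='e' → l++,r--
[2,19] 'e'=='e' → l++,r--
[3,18] 'a'=='a' → l++,r--
[4,17] 'a'=='a' → l++,r--
[5,16] 'c'=='c' → l++,r--
[6,15] 'b'=='b' → l++,r--

l=7, r=14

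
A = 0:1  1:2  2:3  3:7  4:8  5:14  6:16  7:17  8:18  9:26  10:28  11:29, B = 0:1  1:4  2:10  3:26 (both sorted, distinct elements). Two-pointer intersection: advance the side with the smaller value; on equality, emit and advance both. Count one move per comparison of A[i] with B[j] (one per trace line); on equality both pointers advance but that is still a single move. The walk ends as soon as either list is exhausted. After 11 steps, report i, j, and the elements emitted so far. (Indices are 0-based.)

i=9, j=3, emitted=[1]

[i=0,j=0] 1==1 emit → i++,j++
[i=1,j=1] 2<4 → i++
[i=2,j=1] 3<4 → i++
[i=3,j=1] 7>4 → j++
[i=3,j=2] 7<10 → i++
[i=4,j=2] 8<10 → i++
[i=5,j=2] 14>10 → j++
[i=5,j=3] 14<26 → i++
[i=6,j=3] 16<26 → i++
[i=7,j=3] 17<26 → i++
[i=8,j=3] 18<26 → i++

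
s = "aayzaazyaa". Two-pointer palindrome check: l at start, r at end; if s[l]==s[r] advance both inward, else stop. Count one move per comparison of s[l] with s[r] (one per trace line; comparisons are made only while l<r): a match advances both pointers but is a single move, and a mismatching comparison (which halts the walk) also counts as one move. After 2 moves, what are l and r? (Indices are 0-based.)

[0,9] 'a'=='a' → l++,r--
[1,8] 'a'=='a' → l++,r--

l=2, r=7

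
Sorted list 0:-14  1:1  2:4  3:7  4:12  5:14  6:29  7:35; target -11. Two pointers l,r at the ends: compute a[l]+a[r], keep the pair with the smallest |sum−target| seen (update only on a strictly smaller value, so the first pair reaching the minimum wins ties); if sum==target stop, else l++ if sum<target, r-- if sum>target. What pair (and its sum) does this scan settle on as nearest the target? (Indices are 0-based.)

l=0 r=7: -14+35=21 d=32 *, r--
l=0 r=6: -14+29=15 d=26 *, r--
l=0 r=5: -14+14=0 d=11 *, r--
l=0 r=4: -14+12=-2 d=9 *, r--
l=0 r=3: -14+7=-7 d=4 *, r--
l=0 r=2: -14+4=-10 d=1 *, r--
l=0 r=1: -14+1=-13 d=2, l++

pair (-14, 4) with sum -10 (|Δ|=1)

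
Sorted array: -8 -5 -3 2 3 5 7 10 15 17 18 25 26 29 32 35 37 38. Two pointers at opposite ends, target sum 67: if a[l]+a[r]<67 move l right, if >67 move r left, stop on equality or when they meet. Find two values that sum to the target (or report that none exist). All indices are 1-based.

[1,18] -8+38=30 <67 → l++
[2,18] -5+38=33 <67 → l++
[3,18] -3+38=35 <67 → l++
[4,18] 2+38=40 <67 → l++
[5,18] 3+38=41 <67 → l++
[6,18] 5+38=43 <67 → l++
[7,18] 7+38=45 <67 → l++
[8,18] 10+38=48 <67 → l++
[9,18] 15+38=53 <67 → l++
[10,18] 17+38=55 <67 → l++
[11,18] 18+38=56 <67 → l++
[12,18] 25+38=63 <67 → l++
[13,18] 26+38=64 <67 → l++
[14,18] 29+38=67 → found

(29, 38)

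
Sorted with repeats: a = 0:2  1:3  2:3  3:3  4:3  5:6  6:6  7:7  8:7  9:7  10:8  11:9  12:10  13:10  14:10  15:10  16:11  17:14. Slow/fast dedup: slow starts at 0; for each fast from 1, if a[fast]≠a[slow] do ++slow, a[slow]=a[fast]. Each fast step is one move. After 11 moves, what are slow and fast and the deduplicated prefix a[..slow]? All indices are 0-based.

slow=0 fast=1: a[fast]=3≠a[slow]=2 write a[1]=3, slow++,fast++
slow=1 fast=2: a[fast]=3=a[slow] dup, fast++
slow=1 fast=3: a[fast]=3=a[slow] dup, fast++
slow=1 fast=4: a[fast]=3=a[slow] dup, fast++
slow=1 fast=5: a[fast]=6≠a[slow]=3 write a[2]=6, slow++,fast++
slow=2 fast=6: a[fast]=6=a[slow] dup, fast++
slow=2 fast=7: a[fast]=7≠a[slow]=6 write a[3]=7, slow++,fast++
slow=3 fast=8: a[fast]=7=a[slow] dup, fast++
slow=3 fast=9: a[fast]=7=a[slow] dup, fast++
slow=3 fast=10: a[fast]=8≠a[slow]=7 write a[4]=8, slow++,fast++
slow=4 fast=11: a[fast]=9≠a[slow]=8 write a[5]=9, slow++,fast++

slow=5, fast=12, prefix=[2, 3, 6, 7, 8, 9]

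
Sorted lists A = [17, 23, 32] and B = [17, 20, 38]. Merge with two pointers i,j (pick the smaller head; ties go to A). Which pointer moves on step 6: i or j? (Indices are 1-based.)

[i=1,j=1] A[i]=17<=B[j]=17 take 17 → i++
[i=2,j=1] A[i]=23>B[j]=17 take 17 → j++
[i=2,j=2] A[i]=23>B[j]=20 take 20 → j++
[i=2,j=3] A[i]=23<=B[j]=38 take 23 → i++
[i=3,j=3] A[i]=32<=B[j]=38 take 32 → i++
[i=4,j=3] A done, take B[j]=38 → j++

j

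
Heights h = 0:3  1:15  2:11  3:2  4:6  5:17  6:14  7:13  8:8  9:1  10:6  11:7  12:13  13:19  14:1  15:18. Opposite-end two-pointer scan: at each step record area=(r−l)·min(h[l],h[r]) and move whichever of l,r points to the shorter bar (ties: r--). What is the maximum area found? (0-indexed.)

max area = 210

l=0 r=15: min(3,18)*15=45 best=45 *, l++
l=1 r=15: min(15,18)*14=210 best=210 *, l++
l=2 r=15: min(11,18)*13=143 best=210, l++
l=3 r=15: min(2,18)*12=24 best=210, l++
l=4 r=15: min(6,18)*11=66 best=210, l++
l=5 r=15: min(17,18)*10=170 best=210, l++
l=6 r=15: min(14,18)*9=126 best=210, l++
l=7 r=15: min(13,18)*8=104 best=210, l++
l=8 r=15: min(8,18)*7=56 best=210, l++
l=9 r=15: min(1,18)*6=6 best=210, l++
l=10 r=15: min(6,18)*5=30 best=210, l++
l=11 r=15: min(7,18)*4=28 best=210, l++
l=12 r=15: min(13,18)*3=39 best=210, l++
l=13 r=15: min(19,18)*2=36 best=210, r--
l=13 r=14: min(19,1)*1=1 best=210, r--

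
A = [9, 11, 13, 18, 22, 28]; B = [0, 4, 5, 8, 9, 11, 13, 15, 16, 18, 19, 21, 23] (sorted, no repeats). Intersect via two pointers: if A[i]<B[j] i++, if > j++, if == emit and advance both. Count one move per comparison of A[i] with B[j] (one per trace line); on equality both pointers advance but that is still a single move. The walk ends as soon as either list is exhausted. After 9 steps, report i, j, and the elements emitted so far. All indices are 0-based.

i=0 j=0: 9>0, j++
i=0 j=1: 9>4, j++
i=0 j=2: 9>5, j++
i=0 j=3: 9>8, j++
i=0 j=4: 9==9 emit, i++,j++
i=1 j=5: 11==11 emit, i++,j++
i=2 j=6: 13==13 emit, i++,j++
i=3 j=7: 18>15, j++
i=3 j=8: 18>16, j++

i=3, j=9, emitted=[9, 11, 13]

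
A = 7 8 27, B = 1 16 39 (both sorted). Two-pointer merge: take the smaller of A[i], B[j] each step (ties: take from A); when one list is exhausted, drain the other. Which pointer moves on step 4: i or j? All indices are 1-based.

[i=1,j=1] A[i]=7>B[j]=1 take 1 → j++
[i=1,j=2] A[i]=7<=B[j]=16 take 7 → i++
[i=2,j=2] A[i]=8<=B[j]=16 take 8 → i++
[i=3,j=2] A[i]=27>B[j]=16 take 16 → j++

j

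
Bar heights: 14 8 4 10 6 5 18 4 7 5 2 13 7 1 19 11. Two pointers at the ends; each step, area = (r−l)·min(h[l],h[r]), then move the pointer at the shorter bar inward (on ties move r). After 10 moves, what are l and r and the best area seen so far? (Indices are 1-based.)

l=1 r=16: min(14,11)*15=165 best=165 *, r--
l=1 r=15: min(14,19)*14=196 best=196 *, l++
l=2 r=15: min(8,19)*13=104 best=196, l++
l=3 r=15: min(4,19)*12=48 best=196, l++
l=4 r=15: min(10,19)*11=110 best=196, l++
l=5 r=15: min(6,19)*10=60 best=196, l++
l=6 r=15: min(5,19)*9=45 best=196, l++
l=7 r=15: min(18,19)*8=144 best=196, l++
l=8 r=15: min(4,19)*7=28 best=196, l++
l=9 r=15: min(7,19)*6=42 best=196, l++

l=10, r=15, best area=196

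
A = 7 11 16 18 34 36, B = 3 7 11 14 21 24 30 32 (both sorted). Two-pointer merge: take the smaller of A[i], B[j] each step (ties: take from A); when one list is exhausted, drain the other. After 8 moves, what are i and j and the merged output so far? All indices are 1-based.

[i=1,j=1] A[i]=7>B[j]=3 take 3 → j++
[i=1,j=2] A[i]=7<=B[j]=7 take 7 → i++
[i=2,j=2] A[i]=11>B[j]=7 take 7 → j++
[i=2,j=3] A[i]=11<=B[j]=11 take 11 → i++
[i=3,j=3] A[i]=16>B[j]=11 take 11 → j++
[i=3,j=4] A[i]=16>B[j]=14 take 14 → j++
[i=3,j=5] A[i]=16<=B[j]=21 take 16 → i++
[i=4,j=5] A[i]=18<=B[j]=21 take 18 → i++

i=5, j=5, merged so far=[3, 7, 7, 11, 11, 14, 16, 18]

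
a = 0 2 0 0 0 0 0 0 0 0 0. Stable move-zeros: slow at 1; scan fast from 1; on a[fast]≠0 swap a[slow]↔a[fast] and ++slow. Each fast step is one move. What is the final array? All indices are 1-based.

(s=1,f=1) a[fast]=0 → fast++
(s=1,f=2) a[fast]=2≠0 swap→a[1]=2 → slow++,fast++
(s=2,f=3) a[fast]=0 → fast++
(s=2,f=4) a[fast]=0 → fast++
(s=2,f=5) a[fast]=0 → fast++
(s=2,f=6) a[fast]=0 → fast++
(s=2,f=7) a[fast]=0 → fast++
(s=2,f=8) a[fast]=0 → fast++
(s=2,f=9) a[fast]=0 → fast++
(s=2,f=10) a[fast]=0 → fast++
(s=2,f=11) a[fast]=0 → fast++

[2, 0, 0, 0, 0, 0, 0, 0, 0, 0, 0]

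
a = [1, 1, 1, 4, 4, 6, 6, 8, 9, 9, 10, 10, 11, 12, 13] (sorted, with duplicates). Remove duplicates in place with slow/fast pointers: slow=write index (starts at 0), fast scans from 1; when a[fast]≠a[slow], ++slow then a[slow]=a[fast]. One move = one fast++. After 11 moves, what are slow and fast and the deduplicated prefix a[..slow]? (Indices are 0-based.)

slow=0 fast=1: a[fast]=1=a[slow] dup, fast++
slow=0 fast=2: a[fast]=1=a[slow] dup, fast++
slow=0 fast=3: a[fast]=4≠a[slow]=1 write a[1]=4, slow++,fast++
slow=1 fast=4: a[fast]=4=a[slow] dup, fast++
slow=1 fast=5: a[fast]=6≠a[slow]=4 write a[2]=6, slow++,fast++
slow=2 fast=6: a[fast]=6=a[slow] dup, fast++
slow=2 fast=7: a[fast]=8≠a[slow]=6 write a[3]=8, slow++,fast++
slow=3 fast=8: a[fast]=9≠a[slow]=8 write a[4]=9, slow++,fast++
slow=4 fast=9: a[fast]=9=a[slow] dup, fast++
slow=4 fast=10: a[fast]=10≠a[slow]=9 write a[5]=10, slow++,fast++
slow=5 fast=11: a[fast]=10=a[slow] dup, fast++

slow=5, fast=12, prefix=[1, 4, 6, 8, 9, 10]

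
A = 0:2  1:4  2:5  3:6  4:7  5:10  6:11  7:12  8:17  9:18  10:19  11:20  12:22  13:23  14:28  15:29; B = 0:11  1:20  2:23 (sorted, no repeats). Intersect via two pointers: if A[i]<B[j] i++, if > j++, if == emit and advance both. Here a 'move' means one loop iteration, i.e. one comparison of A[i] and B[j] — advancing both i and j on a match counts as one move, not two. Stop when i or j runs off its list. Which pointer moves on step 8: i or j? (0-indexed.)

[i=0,j=0] 2<11 → i++
[i=1,j=0] 4<11 → i++
[i=2,j=0] 5<11 → i++
[i=3,j=0] 6<11 → i++
[i=4,j=0] 7<11 → i++
[i=5,j=0] 10<11 → i++
[i=6,j=0] 11==11 emit → i++,j++
[i=7,j=1] 12<20 → i++

i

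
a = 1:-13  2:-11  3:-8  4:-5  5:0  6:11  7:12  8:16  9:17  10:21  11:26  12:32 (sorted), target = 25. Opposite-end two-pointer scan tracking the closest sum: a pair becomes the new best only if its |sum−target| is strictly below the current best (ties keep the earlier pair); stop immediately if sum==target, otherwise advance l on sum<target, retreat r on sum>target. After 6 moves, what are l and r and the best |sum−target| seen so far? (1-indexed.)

l=5, r=10, best |Δ|=1

[1,12] -13+32=19 d=6 * → l++
[2,12] -11+32=21 d=4 * → l++
[3,12] -8+32=24 d=1 * → l++
[4,12] -5+32=27 d=2 → r--
[4,11] -5+26=21 d=4 → l++
[5,11] 0+26=26 d=1 → r--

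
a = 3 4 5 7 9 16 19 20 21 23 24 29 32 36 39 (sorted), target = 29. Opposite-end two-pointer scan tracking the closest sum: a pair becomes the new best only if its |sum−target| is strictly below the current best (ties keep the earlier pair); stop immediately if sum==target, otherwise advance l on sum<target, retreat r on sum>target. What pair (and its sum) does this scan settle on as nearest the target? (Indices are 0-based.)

[0,14] 3+39=42 d=13 * → r--
[0,13] 3+36=39 d=10 * → r--
[0,12] 3+32=35 d=6 * → r--
[0,11] 3+29=32 d=3 * → r--
[0,10] 3+24=27 d=2 * → l++
[1,10] 4+24=28 d=1 * → l++
[2,10] 5+24=29 d=0 * → stop

pair (5, 24) with sum 29 (|Δ|=0)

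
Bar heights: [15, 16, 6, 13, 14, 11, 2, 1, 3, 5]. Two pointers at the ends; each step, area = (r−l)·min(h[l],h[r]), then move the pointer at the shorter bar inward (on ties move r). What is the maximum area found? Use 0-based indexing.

l=0 r=9: min(15,5)*9=45 best=45 *, r--
l=0 r=8: min(15,3)*8=24 best=45, r--
l=0 r=7: min(15,1)*7=7 best=45, r--
l=0 r=6: min(15,2)*6=12 best=45, r--
l=0 r=5: min(15,11)*5=55 best=55 *, r--
l=0 r=4: min(15,14)*4=56 best=56 *, r--
l=0 r=3: min(15,13)*3=39 best=56, r--
l=0 r=2: min(15,6)*2=12 best=56, r--
l=0 r=1: min(15,16)*1=15 best=56, l++

max area = 56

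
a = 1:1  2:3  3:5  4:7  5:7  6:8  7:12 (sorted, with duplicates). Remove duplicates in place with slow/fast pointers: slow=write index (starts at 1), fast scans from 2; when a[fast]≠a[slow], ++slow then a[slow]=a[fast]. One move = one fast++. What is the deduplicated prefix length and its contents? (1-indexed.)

slow=1 fast=2: a[fast]=3≠a[slow]=1 write a[2]=3, slow++,fast++
slow=2 fast=3: a[fast]=5≠a[slow]=3 write a[3]=5, slow++,fast++
slow=3 fast=4: a[fast]=7≠a[slow]=5 write a[4]=7, slow++,fast++
slow=4 fast=5: a[fast]=7=a[slow] dup, fast++
slow=4 fast=6: a[fast]=8≠a[slow]=7 write a[5]=8, slow++,fast++
slow=5 fast=7: a[fast]=12≠a[slow]=8 write a[6]=12, slow++,fast++

length 6; prefix = [1, 3, 5, 7, 8, 12]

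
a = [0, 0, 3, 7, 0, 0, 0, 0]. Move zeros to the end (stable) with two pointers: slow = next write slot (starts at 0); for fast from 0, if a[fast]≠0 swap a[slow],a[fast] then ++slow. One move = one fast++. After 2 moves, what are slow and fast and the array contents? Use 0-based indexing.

(s=0,f=0) a[fast]=0 → fast++
(s=0,f=1) a[fast]=0 → fast++

slow=0, fast=2, a=[0, 0, 3, 7, 0, 0, 0, 0]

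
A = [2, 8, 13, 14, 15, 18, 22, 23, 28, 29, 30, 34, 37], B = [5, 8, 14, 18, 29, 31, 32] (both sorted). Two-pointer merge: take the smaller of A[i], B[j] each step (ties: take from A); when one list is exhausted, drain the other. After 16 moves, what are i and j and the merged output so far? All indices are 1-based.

i=12, j=6, merged so far=[2, 5, 8, 8, 13, 14, 14, 15, 18, 18, 22, 23, 28, 29, 29, 30]

[i=1,j=1] A[i]=2<=B[j]=5 take 2 → i++
[i=2,j=1] A[i]=8>B[j]=5 take 5 → j++
[i=2,j=2] A[i]=8<=B[j]=8 take 8 → i++
[i=3,j=2] A[i]=13>B[j]=8 take 8 → j++
[i=3,j=3] A[i]=13<=B[j]=14 take 13 → i++
[i=4,j=3] A[i]=14<=B[j]=14 take 14 → i++
[i=5,j=3] A[i]=15>B[j]=14 take 14 → j++
[i=5,j=4] A[i]=15<=B[j]=18 take 15 → i++
[i=6,j=4] A[i]=18<=B[j]=18 take 18 → i++
[i=7,j=4] A[i]=22>B[j]=18 take 18 → j++
[i=7,j=5] A[i]=22<=B[j]=29 take 22 → i++
[i=8,j=5] A[i]=23<=B[j]=29 take 23 → i++
[i=9,j=5] A[i]=28<=B[j]=29 take 28 → i++
[i=10,j=5] A[i]=29<=B[j]=29 take 29 → i++
[i=11,j=5] A[i]=30>B[j]=29 take 29 → j++
[i=11,j=6] A[i]=30<=B[j]=31 take 30 → i++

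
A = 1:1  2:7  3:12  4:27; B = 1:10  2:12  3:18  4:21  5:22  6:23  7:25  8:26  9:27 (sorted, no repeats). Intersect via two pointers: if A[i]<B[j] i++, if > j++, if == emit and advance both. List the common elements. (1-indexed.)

intersection = [12, 27]

[i=1,j=1] 1<10 → i++
[i=2,j=1] 7<10 → i++
[i=3,j=1] 12>10 → j++
[i=3,j=2] 12==12 emit → i++,j++
[i=4,j=3] 27>18 → j++
[i=4,j=4] 27>21 → j++
[i=4,j=5] 27>22 → j++
[i=4,j=6] 27>23 → j++
[i=4,j=7] 27>25 → j++
[i=4,j=8] 27>26 → j++
[i=4,j=9] 27==27 emit → i++,j++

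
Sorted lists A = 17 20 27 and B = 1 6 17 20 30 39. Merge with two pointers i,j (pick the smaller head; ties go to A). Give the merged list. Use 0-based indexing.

i=0 j=0: A[i]=17>B[j]=1 take 1, j++
i=0 j=1: A[i]=17>B[j]=6 take 6, j++
i=0 j=2: A[i]=17<=B[j]=17 take 17, i++
i=1 j=2: A[i]=20>B[j]=17 take 17, j++
i=1 j=3: A[i]=20<=B[j]=20 take 20, i++
i=2 j=3: A[i]=27>B[j]=20 take 20, j++
i=2 j=4: A[i]=27<=B[j]=30 take 27, i++
i=3 j=4: A done, take B[j]=30, j++
i=3 j=5: A done, take B[j]=39, j++

[1, 6, 17, 17, 20, 20, 27, 30, 39]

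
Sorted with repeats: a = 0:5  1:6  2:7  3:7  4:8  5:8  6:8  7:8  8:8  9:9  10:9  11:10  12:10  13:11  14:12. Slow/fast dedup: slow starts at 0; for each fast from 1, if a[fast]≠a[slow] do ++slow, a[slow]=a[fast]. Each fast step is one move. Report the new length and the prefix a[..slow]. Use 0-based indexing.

(s=0,f=1) a[fast]=6≠a[slow]=5 write a[1]=6 → slow++,fast++
(s=1,f=2) a[fast]=7≠a[slow]=6 write a[2]=7 → slow++,fast++
(s=2,f=3) a[fast]=7=a[slow] dup → fast++
(s=2,f=4) a[fast]=8≠a[slow]=7 write a[3]=8 → slow++,fast++
(s=3,f=5) a[fast]=8=a[slow] dup → fast++
(s=3,f=6) a[fast]=8=a[slow] dup → fast++
(s=3,f=7) a[fast]=8=a[slow] dup → fast++
(s=3,f=8) a[fast]=8=a[slow] dup → fast++
(s=3,f=9) a[fast]=9≠a[slow]=8 write a[4]=9 → slow++,fast++
(s=4,f=10) a[fast]=9=a[slow] dup → fast++
(s=4,f=11) a[fast]=10≠a[slow]=9 write a[5]=10 → slow++,fast++
(s=5,f=12) a[fast]=10=a[slow] dup → fast++
(s=5,f=13) a[fast]=11≠a[slow]=10 write a[6]=11 → slow++,fast++
(s=6,f=14) a[fast]=12≠a[slow]=11 write a[7]=12 → slow++,fast++

length 8; prefix = [5, 6, 7, 8, 9, 10, 11, 12]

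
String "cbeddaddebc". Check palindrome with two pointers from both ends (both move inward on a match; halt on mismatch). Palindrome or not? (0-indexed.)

palindrome

[0,10] 'c'=='c' → l++,r--
[1,9] 'b'=='b' → l++,r--
[2,8] 'e'=='e' → l++,r--
[3,7] 'd'=='d' → l++,r--
[4,6] 'd'=='d' → l++,r--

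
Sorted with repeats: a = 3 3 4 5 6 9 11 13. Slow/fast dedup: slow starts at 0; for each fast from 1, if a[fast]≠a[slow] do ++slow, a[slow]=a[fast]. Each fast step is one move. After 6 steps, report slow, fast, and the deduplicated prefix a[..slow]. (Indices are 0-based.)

(s=0,f=1) a[fast]=3=a[slow] dup → fast++
(s=0,f=2) a[fast]=4≠a[slow]=3 write a[1]=4 → slow++,fast++
(s=1,f=3) a[fast]=5≠a[slow]=4 write a[2]=5 → slow++,fast++
(s=2,f=4) a[fast]=6≠a[slow]=5 write a[3]=6 → slow++,fast++
(s=3,f=5) a[fast]=9≠a[slow]=6 write a[4]=9 → slow++,fast++
(s=4,f=6) a[fast]=11≠a[slow]=9 write a[5]=11 → slow++,fast++

slow=5, fast=7, prefix=[3, 4, 5, 6, 9, 11]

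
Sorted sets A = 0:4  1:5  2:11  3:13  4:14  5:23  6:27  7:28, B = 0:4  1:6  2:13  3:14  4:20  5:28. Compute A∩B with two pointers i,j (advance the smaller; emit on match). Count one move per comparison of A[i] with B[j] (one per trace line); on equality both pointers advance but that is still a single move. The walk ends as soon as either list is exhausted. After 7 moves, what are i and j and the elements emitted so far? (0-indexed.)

i=5, j=5, emitted=[4, 13, 14]

i=0 j=0: 4==4 emit, i++,j++
i=1 j=1: 5<6, i++
i=2 j=1: 11>6, j++
i=2 j=2: 11<13, i++
i=3 j=2: 13==13 emit, i++,j++
i=4 j=3: 14==14 emit, i++,j++
i=5 j=4: 23>20, j++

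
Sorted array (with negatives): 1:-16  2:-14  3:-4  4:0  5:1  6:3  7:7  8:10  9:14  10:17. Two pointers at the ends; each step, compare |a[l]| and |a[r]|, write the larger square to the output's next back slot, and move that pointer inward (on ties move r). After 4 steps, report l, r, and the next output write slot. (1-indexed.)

l=1 r=10: |-16|<=|17| out[10]=289, r--
l=1 r=9: |-16|>|14| out[9]=256, l++
l=2 r=9: |-14|<=|14| out[8]=196, r--
l=2 r=8: |-14|>|10| out[7]=196, l++

l=3, r=8, next write slot=6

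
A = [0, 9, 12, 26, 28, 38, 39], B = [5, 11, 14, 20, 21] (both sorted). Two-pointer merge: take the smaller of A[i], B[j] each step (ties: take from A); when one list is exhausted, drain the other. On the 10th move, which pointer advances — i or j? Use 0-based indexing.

[i=0,j=0] A[i]=0<=B[j]=5 take 0 → i++
[i=1,j=0] A[i]=9>B[j]=5 take 5 → j++
[i=1,j=1] A[i]=9<=B[j]=11 take 9 → i++
[i=2,j=1] A[i]=12>B[j]=11 take 11 → j++
[i=2,j=2] A[i]=12<=B[j]=14 take 12 → i++
[i=3,j=2] A[i]=26>B[j]=14 take 14 → j++
[i=3,j=3] A[i]=26>B[j]=20 take 20 → j++
[i=3,j=4] A[i]=26>B[j]=21 take 21 → j++
[i=3,j=5] B done, take A[i]=26 → i++
[i=4,j=5] B done, take A[i]=28 → i++

i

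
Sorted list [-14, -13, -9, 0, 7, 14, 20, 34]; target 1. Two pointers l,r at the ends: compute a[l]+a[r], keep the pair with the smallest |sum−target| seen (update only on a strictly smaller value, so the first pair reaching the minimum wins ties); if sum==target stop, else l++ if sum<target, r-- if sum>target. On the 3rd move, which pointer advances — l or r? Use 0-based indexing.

l=0 r=7: -14+34=20 d=19 *, r--
l=0 r=6: -14+20=6 d=5 *, r--
l=0 r=5: -14+14=0 d=1 *, l++

l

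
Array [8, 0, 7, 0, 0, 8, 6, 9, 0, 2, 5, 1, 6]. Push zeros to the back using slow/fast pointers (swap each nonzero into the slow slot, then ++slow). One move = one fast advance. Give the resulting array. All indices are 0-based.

(s=0,f=0) a[fast]=8≠0 swap→a[0]=8 → slow++,fast++
(s=1,f=1) a[fast]=0 → fast++
(s=1,f=2) a[fast]=7≠0 swap→a[1]=7 → slow++,fast++
(s=2,f=3) a[fast]=0 → fast++
(s=2,f=4) a[fast]=0 → fast++
(s=2,f=5) a[fast]=8≠0 swap→a[2]=8 → slow++,fast++
(s=3,f=6) a[fast]=6≠0 swap→a[3]=6 → slow++,fast++
(s=4,f=7) a[fast]=9≠0 swap→a[4]=9 → slow++,fast++
(s=5,f=8) a[fast]=0 → fast++
(s=5,f=9) a[fast]=2≠0 swap→a[5]=2 → slow++,fast++
(s=6,f=10) a[fast]=5≠0 swap→a[6]=5 → slow++,fast++
(s=7,f=11) a[fast]=1≠0 swap→a[7]=1 → slow++,fast++
(s=8,f=12) a[fast]=6≠0 swap→a[8]=6 → slow++,fast++

[8, 7, 8, 6, 9, 2, 5, 1, 6, 0, 0, 0, 0]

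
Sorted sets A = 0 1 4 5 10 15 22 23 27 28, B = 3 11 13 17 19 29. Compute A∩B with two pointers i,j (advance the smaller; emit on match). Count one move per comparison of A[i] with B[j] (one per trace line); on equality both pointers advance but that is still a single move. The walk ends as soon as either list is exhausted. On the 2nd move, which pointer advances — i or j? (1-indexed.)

[i=1,j=1] 0<3 → i++
[i=2,j=1] 1<3 → i++

i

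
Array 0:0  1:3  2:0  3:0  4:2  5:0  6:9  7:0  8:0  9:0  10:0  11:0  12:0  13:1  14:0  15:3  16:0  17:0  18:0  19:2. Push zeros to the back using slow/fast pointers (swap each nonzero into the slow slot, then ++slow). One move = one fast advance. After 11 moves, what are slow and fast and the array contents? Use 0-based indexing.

slow=3, fast=11, a=[3, 2, 9, 0, 0, 0, 0, 0, 0, 0, 0, 0, 0, 1, 0, 3, 0, 0, 0, 2]

(s=0,f=0) a[fast]=0 → fast++
(s=0,f=1) a[fast]=3≠0 swap→a[0]=3 → slow++,fast++
(s=1,f=2) a[fast]=0 → fast++
(s=1,f=3) a[fast]=0 → fast++
(s=1,f=4) a[fast]=2≠0 swap→a[1]=2 → slow++,fast++
(s=2,f=5) a[fast]=0 → fast++
(s=2,f=6) a[fast]=9≠0 swap→a[2]=9 → slow++,fast++
(s=3,f=7) a[fast]=0 → fast++
(s=3,f=8) a[fast]=0 → fast++
(s=3,f=9) a[fast]=0 → fast++
(s=3,f=10) a[fast]=0 → fast++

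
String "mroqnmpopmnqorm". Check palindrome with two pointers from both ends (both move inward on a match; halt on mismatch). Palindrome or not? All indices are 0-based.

palindrome

[0,14] 'm'=='m' → l++,r--
[1,13] 'r'=='r' → l++,r--
[2,12] 'o'=='o' → l++,r--
[3,11] 'q'=='q' → l++,r--
[4,10] 'n'=='n' → l++,r--
[5,9] 'm'=='m' → l++,r--
[6,8] 'p'=='p' → l++,r--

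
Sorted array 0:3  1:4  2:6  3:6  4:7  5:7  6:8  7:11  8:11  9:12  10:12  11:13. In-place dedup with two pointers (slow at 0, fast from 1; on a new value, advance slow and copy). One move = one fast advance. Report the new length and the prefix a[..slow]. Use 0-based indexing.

slow=0 fast=1: a[fast]=4≠a[slow]=3 write a[1]=4, slow++,fast++
slow=1 fast=2: a[fast]=6≠a[slow]=4 write a[2]=6, slow++,fast++
slow=2 fast=3: a[fast]=6=a[slow] dup, fast++
slow=2 fast=4: a[fast]=7≠a[slow]=6 write a[3]=7, slow++,fast++
slow=3 fast=5: a[fast]=7=a[slow] dup, fast++
slow=3 fast=6: a[fast]=8≠a[slow]=7 write a[4]=8, slow++,fast++
slow=4 fast=7: a[fast]=11≠a[slow]=8 write a[5]=11, slow++,fast++
slow=5 fast=8: a[fast]=11=a[slow] dup, fast++
slow=5 fast=9: a[fast]=12≠a[slow]=11 write a[6]=12, slow++,fast++
slow=6 fast=10: a[fast]=12=a[slow] dup, fast++
slow=6 fast=11: a[fast]=13≠a[slow]=12 write a[7]=13, slow++,fast++

length 8; prefix = [3, 4, 6, 7, 8, 11, 12, 13]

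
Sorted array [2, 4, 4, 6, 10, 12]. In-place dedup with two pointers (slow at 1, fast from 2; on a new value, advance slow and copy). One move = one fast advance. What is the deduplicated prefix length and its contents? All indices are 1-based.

length 5; prefix = [2, 4, 6, 10, 12]

(s=1,f=2) a[fast]=4≠a[slow]=2 write a[2]=4 → slow++,fast++
(s=2,f=3) a[fast]=4=a[slow] dup → fast++
(s=2,f=4) a[fast]=6≠a[slow]=4 write a[3]=6 → slow++,fast++
(s=3,f=5) a[fast]=10≠a[slow]=6 write a[4]=10 → slow++,fast++
(s=4,f=6) a[fast]=12≠a[slow]=10 write a[5]=12 → slow++,fast++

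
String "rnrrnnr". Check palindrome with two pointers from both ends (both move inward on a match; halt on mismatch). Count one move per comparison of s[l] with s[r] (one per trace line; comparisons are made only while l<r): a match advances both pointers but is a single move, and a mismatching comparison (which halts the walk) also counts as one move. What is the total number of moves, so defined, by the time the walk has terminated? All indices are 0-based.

l=0 r=6: 'r'=='r', l++,r--
l=1 r=5: 'n'=='n', l++,r--
l=2 r=4: 'r'!='n', stop

3 moves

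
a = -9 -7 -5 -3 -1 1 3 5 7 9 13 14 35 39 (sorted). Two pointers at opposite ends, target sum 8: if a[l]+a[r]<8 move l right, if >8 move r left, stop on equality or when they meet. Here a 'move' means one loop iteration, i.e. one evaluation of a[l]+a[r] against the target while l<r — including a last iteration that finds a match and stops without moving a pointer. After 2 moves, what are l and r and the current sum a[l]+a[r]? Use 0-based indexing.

l=0, r=11, sum=5

l=0 r=13: -9+39=30 >8, r--
l=0 r=12: -9+35=26 >8, r--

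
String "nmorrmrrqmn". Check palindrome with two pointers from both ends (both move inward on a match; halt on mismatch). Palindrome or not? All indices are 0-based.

not a palindrome (mismatch at 2,8)

l=0 r=10: 'n'=='n', l++,r--
l=1 r=9: 'm'=='m', l++,r--
l=2 r=8: 'o'!='q', stop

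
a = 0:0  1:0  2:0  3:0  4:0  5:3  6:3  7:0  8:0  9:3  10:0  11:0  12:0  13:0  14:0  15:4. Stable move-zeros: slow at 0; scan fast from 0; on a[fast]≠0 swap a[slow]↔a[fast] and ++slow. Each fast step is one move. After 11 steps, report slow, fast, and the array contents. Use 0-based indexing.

slow=0 fast=0: a[fast]=0, fast++
slow=0 fast=1: a[fast]=0, fast++
slow=0 fast=2: a[fast]=0, fast++
slow=0 fast=3: a[fast]=0, fast++
slow=0 fast=4: a[fast]=0, fast++
slow=0 fast=5: a[fast]=3≠0 swap→a[0]=3, slow++,fast++
slow=1 fast=6: a[fast]=3≠0 swap→a[1]=3, slow++,fast++
slow=2 fast=7: a[fast]=0, fast++
slow=2 fast=8: a[fast]=0, fast++
slow=2 fast=9: a[fast]=3≠0 swap→a[2]=3, slow++,fast++
slow=3 fast=10: a[fast]=0, fast++

slow=3, fast=11, a=[3, 3, 3, 0, 0, 0, 0, 0, 0, 0, 0, 0, 0, 0, 0, 4]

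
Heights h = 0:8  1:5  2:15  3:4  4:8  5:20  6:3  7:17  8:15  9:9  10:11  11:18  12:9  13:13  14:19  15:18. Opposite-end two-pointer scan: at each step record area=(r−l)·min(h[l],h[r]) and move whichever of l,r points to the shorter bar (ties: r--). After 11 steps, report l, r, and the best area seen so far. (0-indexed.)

l=0 r=15: min(8,18)*15=120 best=120 *, l++
l=1 r=15: min(5,18)*14=70 best=120, l++
l=2 r=15: min(15,18)*13=195 best=195 *, l++
l=3 r=15: min(4,18)*12=48 best=195, l++
l=4 r=15: min(8,18)*11=88 best=195, l++
l=5 r=15: min(20,18)*10=180 best=195, r--
l=5 r=14: min(20,19)*9=171 best=195, r--
l=5 r=13: min(20,13)*8=104 best=195, r--
l=5 r=12: min(20,9)*7=63 best=195, r--
l=5 r=11: min(20,18)*6=108 best=195, r--
l=5 r=10: min(20,11)*5=55 best=195, r--

l=5, r=9, best area=195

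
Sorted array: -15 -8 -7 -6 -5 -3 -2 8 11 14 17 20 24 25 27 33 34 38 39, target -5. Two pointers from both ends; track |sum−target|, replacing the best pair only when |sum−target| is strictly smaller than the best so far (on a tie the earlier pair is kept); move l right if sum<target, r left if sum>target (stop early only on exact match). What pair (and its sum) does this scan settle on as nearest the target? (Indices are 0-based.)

pair (-3, -2) with sum -5 (|Δ|=0)

[0,18] -15+39=24 d=29 * → r--
[0,17] -15+38=23 d=28 * → r--
[0,16] -15+34=19 d=24 * → r--
[0,15] -15+33=18 d=23 * → r--
[0,14] -15+27=12 d=17 * → r--
[0,13] -15+25=10 d=15 * → r--
[0,12] -15+24=9 d=14 * → r--
[0,11] -15+20=5 d=10 * → r--
[0,10] -15+17=2 d=7 * → r--
[0,9] -15+14=-1 d=4 * → r--
[0,8] -15+11=-4 d=1 * → r--
[0,7] -15+8=-7 d=2 → l++
[1,7] -8+8=0 d=5 → r--
[1,6] -8+-2=-10 d=5 → l++
[2,6] -7+-2=-9 d=4 → l++
[3,6] -6+-2=-8 d=3 → l++
[4,6] -5+-2=-7 d=2 → l++
[5,6] -3+-2=-5 d=0 * → stop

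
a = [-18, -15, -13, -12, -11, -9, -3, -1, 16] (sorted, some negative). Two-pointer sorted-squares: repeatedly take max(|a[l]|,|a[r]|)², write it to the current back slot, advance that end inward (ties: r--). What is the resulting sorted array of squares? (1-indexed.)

l=1 r=9: |-18|>|16| out[9]=324, l++
l=2 r=9: |-15|<=|16| out[8]=256, r--
l=2 r=8: |-15|>|-1| out[7]=225, l++
l=3 r=8: |-13|>|-1| out[6]=169, l++
l=4 r=8: |-12|>|-1| out[5]=144, l++
l=5 r=8: |-11|>|-1| out[4]=121, l++
l=6 r=8: |-9|>|-1| out[3]=81, l++
l=7 r=8: |-3|>|-1| out[2]=9, l++
l=8 r=8: |-1|<=|-1| out[1]=1, r--

[1, 9, 81, 121, 144, 169, 225, 256, 324]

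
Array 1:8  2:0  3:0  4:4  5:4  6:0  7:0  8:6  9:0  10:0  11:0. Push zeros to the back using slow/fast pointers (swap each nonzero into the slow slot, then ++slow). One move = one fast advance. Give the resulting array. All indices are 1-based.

(s=1,f=1) a[fast]=8≠0 swap→a[1]=8 → slow++,fast++
(s=2,f=2) a[fast]=0 → fast++
(s=2,f=3) a[fast]=0 → fast++
(s=2,f=4) a[fast]=4≠0 swap→a[2]=4 → slow++,fast++
(s=3,f=5) a[fast]=4≠0 swap→a[3]=4 → slow++,fast++
(s=4,f=6) a[fast]=0 → fast++
(s=4,f=7) a[fast]=0 → fast++
(s=4,f=8) a[fast]=6≠0 swap→a[4]=6 → slow++,fast++
(s=5,f=9) a[fast]=0 → fast++
(s=5,f=10) a[fast]=0 → fast++
(s=5,f=11) a[fast]=0 → fast++

[8, 4, 4, 6, 0, 0, 0, 0, 0, 0, 0]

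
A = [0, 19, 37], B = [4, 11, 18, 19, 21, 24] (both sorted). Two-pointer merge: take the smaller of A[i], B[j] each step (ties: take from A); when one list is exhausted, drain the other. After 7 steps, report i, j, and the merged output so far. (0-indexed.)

i=0 j=0: A[i]=0<=B[j]=4 take 0, i++
i=1 j=0: A[i]=19>B[j]=4 take 4, j++
i=1 j=1: A[i]=19>B[j]=11 take 11, j++
i=1 j=2: A[i]=19>B[j]=18 take 18, j++
i=1 j=3: A[i]=19<=B[j]=19 take 19, i++
i=2 j=3: A[i]=37>B[j]=19 take 19, j++
i=2 j=4: A[i]=37>B[j]=21 take 21, j++

i=2, j=5, merged so far=[0, 4, 11, 18, 19, 19, 21]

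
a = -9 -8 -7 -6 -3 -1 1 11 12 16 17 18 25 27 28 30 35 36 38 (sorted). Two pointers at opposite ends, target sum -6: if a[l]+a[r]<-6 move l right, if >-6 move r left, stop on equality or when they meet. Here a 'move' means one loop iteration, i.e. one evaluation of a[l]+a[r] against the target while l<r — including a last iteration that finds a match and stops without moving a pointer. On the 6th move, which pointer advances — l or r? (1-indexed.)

l=1 r=19: -9+38=29 >-6, r--
l=1 r=18: -9+36=27 >-6, r--
l=1 r=17: -9+35=26 >-6, r--
l=1 r=16: -9+30=21 >-6, r--
l=1 r=15: -9+28=19 >-6, r--
l=1 r=14: -9+27=18 >-6, r--

r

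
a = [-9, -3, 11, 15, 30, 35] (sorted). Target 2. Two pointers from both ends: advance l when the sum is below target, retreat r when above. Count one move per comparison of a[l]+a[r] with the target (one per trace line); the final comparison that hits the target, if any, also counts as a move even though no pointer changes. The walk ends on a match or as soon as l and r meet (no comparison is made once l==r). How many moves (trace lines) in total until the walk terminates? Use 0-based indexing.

[0,5] -9+35=26 >2 → r--
[0,4] -9+30=21 >2 → r--
[0,3] -9+15=6 >2 → r--
[0,2] -9+11=2 → found

4 moves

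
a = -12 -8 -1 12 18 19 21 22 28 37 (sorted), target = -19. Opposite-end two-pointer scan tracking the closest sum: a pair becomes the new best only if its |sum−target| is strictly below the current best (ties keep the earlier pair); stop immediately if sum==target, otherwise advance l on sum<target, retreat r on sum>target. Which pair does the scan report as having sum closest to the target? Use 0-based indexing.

[0,9] -12+37=25 d=44 * → r--
[0,8] -12+28=16 d=35 * → r--
[0,7] -12+22=10 d=29 * → r--
[0,6] -12+21=9 d=28 * → r--
[0,5] -12+19=7 d=26 * → r--
[0,4] -12+18=6 d=25 * → r--
[0,3] -12+12=0 d=19 * → r--
[0,2] -12+-1=-13 d=6 * → r--
[0,1] -12+-8=-20 d=1 * → l++

pair (-12, -8) with sum -20 (|Δ|=1)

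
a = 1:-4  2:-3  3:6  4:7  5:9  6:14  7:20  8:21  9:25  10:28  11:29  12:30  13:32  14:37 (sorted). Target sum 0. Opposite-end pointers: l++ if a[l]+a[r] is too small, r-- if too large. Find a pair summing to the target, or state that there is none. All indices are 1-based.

no pair

[1,14] -4+37=33 >0 → r--
[1,13] -4+32=28 >0 → r--
[1,12] -4+30=26 >0 → r--
[1,11] -4+29=25 >0 → r--
[1,10] -4+28=24 >0 → r--
[1,9] -4+25=21 >0 → r--
[1,8] -4+21=17 >0 → r--
[1,7] -4+20=16 >0 → r--
[1,6] -4+14=10 >0 → r--
[1,5] -4+9=5 >0 → r--
[1,4] -4+7=3 >0 → r--
[1,3] -4+6=2 >0 → r--
[1,2] -4+-3=-7 <0 → l++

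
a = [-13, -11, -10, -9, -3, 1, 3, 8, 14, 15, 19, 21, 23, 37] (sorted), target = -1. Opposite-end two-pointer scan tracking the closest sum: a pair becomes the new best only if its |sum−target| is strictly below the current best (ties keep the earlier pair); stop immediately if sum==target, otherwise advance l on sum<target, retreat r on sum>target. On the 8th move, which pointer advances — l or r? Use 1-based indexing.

l

[1,14] -13+37=24 d=25 * → r--
[1,13] -13+23=10 d=11 * → r--
[1,12] -13+21=8 d=9 * → r--
[1,11] -13+19=6 d=7 * → r--
[1,10] -13+15=2 d=3 * → r--
[1,9] -13+14=1 d=2 * → r--
[1,8] -13+8=-5 d=4 → l++
[2,8] -11+8=-3 d=2 → l++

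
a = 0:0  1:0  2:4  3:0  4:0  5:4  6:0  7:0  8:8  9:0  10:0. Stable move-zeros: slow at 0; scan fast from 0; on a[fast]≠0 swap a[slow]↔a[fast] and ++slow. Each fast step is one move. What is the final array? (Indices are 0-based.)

[4, 4, 8, 0, 0, 0, 0, 0, 0, 0, 0]

slow=0 fast=0: a[fast]=0, fast++
slow=0 fast=1: a[fast]=0, fast++
slow=0 fast=2: a[fast]=4≠0 swap→a[0]=4, slow++,fast++
slow=1 fast=3: a[fast]=0, fast++
slow=1 fast=4: a[fast]=0, fast++
slow=1 fast=5: a[fast]=4≠0 swap→a[1]=4, slow++,fast++
slow=2 fast=6: a[fast]=0, fast++
slow=2 fast=7: a[fast]=0, fast++
slow=2 fast=8: a[fast]=8≠0 swap→a[2]=8, slow++,fast++
slow=3 fast=9: a[fast]=0, fast++
slow=3 fast=10: a[fast]=0, fast++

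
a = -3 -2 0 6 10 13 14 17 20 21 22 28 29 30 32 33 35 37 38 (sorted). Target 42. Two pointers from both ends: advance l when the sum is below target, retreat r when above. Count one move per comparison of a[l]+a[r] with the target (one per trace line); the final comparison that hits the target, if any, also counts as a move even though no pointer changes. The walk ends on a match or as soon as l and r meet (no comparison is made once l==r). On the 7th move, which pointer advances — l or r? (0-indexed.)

r

l=0 r=18: -3+38=35 <42, l++
l=1 r=18: -2+38=36 <42, l++
l=2 r=18: 0+38=38 <42, l++
l=3 r=18: 6+38=44 >42, r--
l=3 r=17: 6+37=43 >42, r--
l=3 r=16: 6+35=41 <42, l++
l=4 r=16: 10+35=45 >42, r--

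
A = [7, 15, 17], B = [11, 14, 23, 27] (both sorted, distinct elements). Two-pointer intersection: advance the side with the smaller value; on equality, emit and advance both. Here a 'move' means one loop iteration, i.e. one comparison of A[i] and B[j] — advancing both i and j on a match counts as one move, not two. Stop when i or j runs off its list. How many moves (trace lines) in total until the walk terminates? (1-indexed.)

5 moves

[i=1,j=1] 7<11 → i++
[i=2,j=1] 15>11 → j++
[i=2,j=2] 15>14 → j++
[i=2,j=3] 15<23 → i++
[i=3,j=3] 17<23 → i++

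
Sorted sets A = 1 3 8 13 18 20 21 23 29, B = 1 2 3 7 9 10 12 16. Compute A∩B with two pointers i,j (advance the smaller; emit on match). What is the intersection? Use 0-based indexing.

[i=0,j=0] 1==1 emit → i++,j++
[i=1,j=1] 3>2 → j++
[i=1,j=2] 3==3 emit → i++,j++
[i=2,j=3] 8>7 → j++
[i=2,j=4] 8<9 → i++
[i=3,j=4] 13>9 → j++
[i=3,j=5] 13>10 → j++
[i=3,j=6] 13>12 → j++
[i=3,j=7] 13<16 → i++
[i=4,j=7] 18>16 → j++

intersection = [1, 3]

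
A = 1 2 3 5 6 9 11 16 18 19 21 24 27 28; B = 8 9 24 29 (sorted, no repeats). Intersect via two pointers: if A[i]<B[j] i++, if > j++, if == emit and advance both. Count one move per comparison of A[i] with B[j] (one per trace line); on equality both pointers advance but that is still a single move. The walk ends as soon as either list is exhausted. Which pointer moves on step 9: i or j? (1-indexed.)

i

i=1 j=1: 1<8, i++
i=2 j=1: 2<8, i++
i=3 j=1: 3<8, i++
i=4 j=1: 5<8, i++
i=5 j=1: 6<8, i++
i=6 j=1: 9>8, j++
i=6 j=2: 9==9 emit, i++,j++
i=7 j=3: 11<24, i++
i=8 j=3: 16<24, i++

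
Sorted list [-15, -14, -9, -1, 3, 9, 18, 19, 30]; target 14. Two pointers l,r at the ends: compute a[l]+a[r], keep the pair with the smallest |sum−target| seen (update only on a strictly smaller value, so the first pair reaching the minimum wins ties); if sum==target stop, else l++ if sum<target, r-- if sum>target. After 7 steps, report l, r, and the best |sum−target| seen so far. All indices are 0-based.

l=4, r=5, best |Δ|=1

[0,8] -15+30=15 d=1 * → r--
[0,7] -15+19=4 d=10 → l++
[1,7] -14+19=5 d=9 → l++
[2,7] -9+19=10 d=4 → l++
[3,7] -1+19=18 d=4 → r--
[3,6] -1+18=17 d=3 → r--
[3,5] -1+9=8 d=6 → l++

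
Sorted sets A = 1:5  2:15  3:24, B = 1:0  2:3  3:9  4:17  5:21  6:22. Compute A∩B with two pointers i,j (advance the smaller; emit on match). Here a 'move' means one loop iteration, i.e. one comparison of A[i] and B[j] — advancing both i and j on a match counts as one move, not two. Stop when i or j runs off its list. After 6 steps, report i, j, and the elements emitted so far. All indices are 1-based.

i=1 j=1: 5>0, j++
i=1 j=2: 5>3, j++
i=1 j=3: 5<9, i++
i=2 j=3: 15>9, j++
i=2 j=4: 15<17, i++
i=3 j=4: 24>17, j++

i=3, j=5, emitted=[]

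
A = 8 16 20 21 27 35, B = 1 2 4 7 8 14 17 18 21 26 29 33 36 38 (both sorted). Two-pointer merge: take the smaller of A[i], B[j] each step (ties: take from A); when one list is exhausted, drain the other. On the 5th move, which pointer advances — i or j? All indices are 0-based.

i

i=0 j=0: A[i]=8>B[j]=1 take 1, j++
i=0 j=1: A[i]=8>B[j]=2 take 2, j++
i=0 j=2: A[i]=8>B[j]=4 take 4, j++
i=0 j=3: A[i]=8>B[j]=7 take 7, j++
i=0 j=4: A[i]=8<=B[j]=8 take 8, i++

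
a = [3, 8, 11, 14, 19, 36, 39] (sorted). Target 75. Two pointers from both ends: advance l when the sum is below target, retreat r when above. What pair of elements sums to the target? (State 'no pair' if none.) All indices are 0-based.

(36, 39)

l=0 r=6: 3+39=42 <75, l++
l=1 r=6: 8+39=47 <75, l++
l=2 r=6: 11+39=50 <75, l++
l=3 r=6: 14+39=53 <75, l++
l=4 r=6: 19+39=58 <75, l++
l=5 r=6: 36+39=75, found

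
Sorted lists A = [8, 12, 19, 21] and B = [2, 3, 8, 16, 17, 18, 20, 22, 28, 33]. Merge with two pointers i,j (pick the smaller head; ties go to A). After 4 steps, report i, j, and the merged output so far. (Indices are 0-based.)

[i=0,j=0] A[i]=8>B[j]=2 take 2 → j++
[i=0,j=1] A[i]=8>B[j]=3 take 3 → j++
[i=0,j=2] A[i]=8<=B[j]=8 take 8 → i++
[i=1,j=2] A[i]=12>B[j]=8 take 8 → j++

i=1, j=3, merged so far=[2, 3, 8, 8]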